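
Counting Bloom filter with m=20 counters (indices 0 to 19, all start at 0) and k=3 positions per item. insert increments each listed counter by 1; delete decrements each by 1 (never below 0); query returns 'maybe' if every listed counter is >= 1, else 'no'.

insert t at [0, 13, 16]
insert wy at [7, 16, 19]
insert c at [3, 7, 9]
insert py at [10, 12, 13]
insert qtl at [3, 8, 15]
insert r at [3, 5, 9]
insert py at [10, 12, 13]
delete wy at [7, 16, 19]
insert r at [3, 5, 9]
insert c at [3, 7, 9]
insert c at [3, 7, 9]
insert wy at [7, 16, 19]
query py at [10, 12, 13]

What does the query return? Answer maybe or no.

Step 1: insert t at [0, 13, 16] -> counters=[1,0,0,0,0,0,0,0,0,0,0,0,0,1,0,0,1,0,0,0]
Step 2: insert wy at [7, 16, 19] -> counters=[1,0,0,0,0,0,0,1,0,0,0,0,0,1,0,0,2,0,0,1]
Step 3: insert c at [3, 7, 9] -> counters=[1,0,0,1,0,0,0,2,0,1,0,0,0,1,0,0,2,0,0,1]
Step 4: insert py at [10, 12, 13] -> counters=[1,0,0,1,0,0,0,2,0,1,1,0,1,2,0,0,2,0,0,1]
Step 5: insert qtl at [3, 8, 15] -> counters=[1,0,0,2,0,0,0,2,1,1,1,0,1,2,0,1,2,0,0,1]
Step 6: insert r at [3, 5, 9] -> counters=[1,0,0,3,0,1,0,2,1,2,1,0,1,2,0,1,2,0,0,1]
Step 7: insert py at [10, 12, 13] -> counters=[1,0,0,3,0,1,0,2,1,2,2,0,2,3,0,1,2,0,0,1]
Step 8: delete wy at [7, 16, 19] -> counters=[1,0,0,3,0,1,0,1,1,2,2,0,2,3,0,1,1,0,0,0]
Step 9: insert r at [3, 5, 9] -> counters=[1,0,0,4,0,2,0,1,1,3,2,0,2,3,0,1,1,0,0,0]
Step 10: insert c at [3, 7, 9] -> counters=[1,0,0,5,0,2,0,2,1,4,2,0,2,3,0,1,1,0,0,0]
Step 11: insert c at [3, 7, 9] -> counters=[1,0,0,6,0,2,0,3,1,5,2,0,2,3,0,1,1,0,0,0]
Step 12: insert wy at [7, 16, 19] -> counters=[1,0,0,6,0,2,0,4,1,5,2,0,2,3,0,1,2,0,0,1]
Query py: check counters[10]=2 counters[12]=2 counters[13]=3 -> maybe

Answer: maybe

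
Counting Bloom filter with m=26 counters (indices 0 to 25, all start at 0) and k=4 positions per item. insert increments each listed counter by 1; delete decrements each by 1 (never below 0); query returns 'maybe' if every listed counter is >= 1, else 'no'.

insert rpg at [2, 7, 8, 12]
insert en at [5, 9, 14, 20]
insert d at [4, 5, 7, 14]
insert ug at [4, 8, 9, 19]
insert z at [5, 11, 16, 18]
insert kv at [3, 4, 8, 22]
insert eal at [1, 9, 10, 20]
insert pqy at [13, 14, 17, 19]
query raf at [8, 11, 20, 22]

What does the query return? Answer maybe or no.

Step 1: insert rpg at [2, 7, 8, 12] -> counters=[0,0,1,0,0,0,0,1,1,0,0,0,1,0,0,0,0,0,0,0,0,0,0,0,0,0]
Step 2: insert en at [5, 9, 14, 20] -> counters=[0,0,1,0,0,1,0,1,1,1,0,0,1,0,1,0,0,0,0,0,1,0,0,0,0,0]
Step 3: insert d at [4, 5, 7, 14] -> counters=[0,0,1,0,1,2,0,2,1,1,0,0,1,0,2,0,0,0,0,0,1,0,0,0,0,0]
Step 4: insert ug at [4, 8, 9, 19] -> counters=[0,0,1,0,2,2,0,2,2,2,0,0,1,0,2,0,0,0,0,1,1,0,0,0,0,0]
Step 5: insert z at [5, 11, 16, 18] -> counters=[0,0,1,0,2,3,0,2,2,2,0,1,1,0,2,0,1,0,1,1,1,0,0,0,0,0]
Step 6: insert kv at [3, 4, 8, 22] -> counters=[0,0,1,1,3,3,0,2,3,2,0,1,1,0,2,0,1,0,1,1,1,0,1,0,0,0]
Step 7: insert eal at [1, 9, 10, 20] -> counters=[0,1,1,1,3,3,0,2,3,3,1,1,1,0,2,0,1,0,1,1,2,0,1,0,0,0]
Step 8: insert pqy at [13, 14, 17, 19] -> counters=[0,1,1,1,3,3,0,2,3,3,1,1,1,1,3,0,1,1,1,2,2,0,1,0,0,0]
Query raf: check counters[8]=3 counters[11]=1 counters[20]=2 counters[22]=1 -> maybe

Answer: maybe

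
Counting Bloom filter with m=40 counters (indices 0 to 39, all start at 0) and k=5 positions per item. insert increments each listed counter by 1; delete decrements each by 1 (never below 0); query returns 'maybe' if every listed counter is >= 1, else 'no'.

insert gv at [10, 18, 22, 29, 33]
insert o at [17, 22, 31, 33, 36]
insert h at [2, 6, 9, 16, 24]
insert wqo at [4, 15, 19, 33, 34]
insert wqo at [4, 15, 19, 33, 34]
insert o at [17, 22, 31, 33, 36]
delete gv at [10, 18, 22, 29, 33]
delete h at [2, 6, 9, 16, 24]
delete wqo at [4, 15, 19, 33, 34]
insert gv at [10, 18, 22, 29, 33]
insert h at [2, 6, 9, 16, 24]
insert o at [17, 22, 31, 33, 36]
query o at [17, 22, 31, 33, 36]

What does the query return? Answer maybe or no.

Step 1: insert gv at [10, 18, 22, 29, 33] -> counters=[0,0,0,0,0,0,0,0,0,0,1,0,0,0,0,0,0,0,1,0,0,0,1,0,0,0,0,0,0,1,0,0,0,1,0,0,0,0,0,0]
Step 2: insert o at [17, 22, 31, 33, 36] -> counters=[0,0,0,0,0,0,0,0,0,0,1,0,0,0,0,0,0,1,1,0,0,0,2,0,0,0,0,0,0,1,0,1,0,2,0,0,1,0,0,0]
Step 3: insert h at [2, 6, 9, 16, 24] -> counters=[0,0,1,0,0,0,1,0,0,1,1,0,0,0,0,0,1,1,1,0,0,0,2,0,1,0,0,0,0,1,0,1,0,2,0,0,1,0,0,0]
Step 4: insert wqo at [4, 15, 19, 33, 34] -> counters=[0,0,1,0,1,0,1,0,0,1,1,0,0,0,0,1,1,1,1,1,0,0,2,0,1,0,0,0,0,1,0,1,0,3,1,0,1,0,0,0]
Step 5: insert wqo at [4, 15, 19, 33, 34] -> counters=[0,0,1,0,2,0,1,0,0,1,1,0,0,0,0,2,1,1,1,2,0,0,2,0,1,0,0,0,0,1,0,1,0,4,2,0,1,0,0,0]
Step 6: insert o at [17, 22, 31, 33, 36] -> counters=[0,0,1,0,2,0,1,0,0,1,1,0,0,0,0,2,1,2,1,2,0,0,3,0,1,0,0,0,0,1,0,2,0,5,2,0,2,0,0,0]
Step 7: delete gv at [10, 18, 22, 29, 33] -> counters=[0,0,1,0,2,0,1,0,0,1,0,0,0,0,0,2,1,2,0,2,0,0,2,0,1,0,0,0,0,0,0,2,0,4,2,0,2,0,0,0]
Step 8: delete h at [2, 6, 9, 16, 24] -> counters=[0,0,0,0,2,0,0,0,0,0,0,0,0,0,0,2,0,2,0,2,0,0,2,0,0,0,0,0,0,0,0,2,0,4,2,0,2,0,0,0]
Step 9: delete wqo at [4, 15, 19, 33, 34] -> counters=[0,0,0,0,1,0,0,0,0,0,0,0,0,0,0,1,0,2,0,1,0,0,2,0,0,0,0,0,0,0,0,2,0,3,1,0,2,0,0,0]
Step 10: insert gv at [10, 18, 22, 29, 33] -> counters=[0,0,0,0,1,0,0,0,0,0,1,0,0,0,0,1,0,2,1,1,0,0,3,0,0,0,0,0,0,1,0,2,0,4,1,0,2,0,0,0]
Step 11: insert h at [2, 6, 9, 16, 24] -> counters=[0,0,1,0,1,0,1,0,0,1,1,0,0,0,0,1,1,2,1,1,0,0,3,0,1,0,0,0,0,1,0,2,0,4,1,0,2,0,0,0]
Step 12: insert o at [17, 22, 31, 33, 36] -> counters=[0,0,1,0,1,0,1,0,0,1,1,0,0,0,0,1,1,3,1,1,0,0,4,0,1,0,0,0,0,1,0,3,0,5,1,0,3,0,0,0]
Query o: check counters[17]=3 counters[22]=4 counters[31]=3 counters[33]=5 counters[36]=3 -> maybe

Answer: maybe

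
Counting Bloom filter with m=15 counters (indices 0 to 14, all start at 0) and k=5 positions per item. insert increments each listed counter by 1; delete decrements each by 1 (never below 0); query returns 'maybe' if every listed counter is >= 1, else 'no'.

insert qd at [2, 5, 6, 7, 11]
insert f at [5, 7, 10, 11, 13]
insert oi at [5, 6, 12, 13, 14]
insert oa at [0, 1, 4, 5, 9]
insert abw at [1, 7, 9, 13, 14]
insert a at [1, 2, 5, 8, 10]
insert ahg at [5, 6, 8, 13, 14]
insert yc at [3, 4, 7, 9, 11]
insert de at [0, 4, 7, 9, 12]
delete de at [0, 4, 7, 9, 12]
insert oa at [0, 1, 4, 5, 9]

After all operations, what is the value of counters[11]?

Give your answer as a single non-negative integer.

Answer: 3

Derivation:
Step 1: insert qd at [2, 5, 6, 7, 11] -> counters=[0,0,1,0,0,1,1,1,0,0,0,1,0,0,0]
Step 2: insert f at [5, 7, 10, 11, 13] -> counters=[0,0,1,0,0,2,1,2,0,0,1,2,0,1,0]
Step 3: insert oi at [5, 6, 12, 13, 14] -> counters=[0,0,1,0,0,3,2,2,0,0,1,2,1,2,1]
Step 4: insert oa at [0, 1, 4, 5, 9] -> counters=[1,1,1,0,1,4,2,2,0,1,1,2,1,2,1]
Step 5: insert abw at [1, 7, 9, 13, 14] -> counters=[1,2,1,0,1,4,2,3,0,2,1,2,1,3,2]
Step 6: insert a at [1, 2, 5, 8, 10] -> counters=[1,3,2,0,1,5,2,3,1,2,2,2,1,3,2]
Step 7: insert ahg at [5, 6, 8, 13, 14] -> counters=[1,3,2,0,1,6,3,3,2,2,2,2,1,4,3]
Step 8: insert yc at [3, 4, 7, 9, 11] -> counters=[1,3,2,1,2,6,3,4,2,3,2,3,1,4,3]
Step 9: insert de at [0, 4, 7, 9, 12] -> counters=[2,3,2,1,3,6,3,5,2,4,2,3,2,4,3]
Step 10: delete de at [0, 4, 7, 9, 12] -> counters=[1,3,2,1,2,6,3,4,2,3,2,3,1,4,3]
Step 11: insert oa at [0, 1, 4, 5, 9] -> counters=[2,4,2,1,3,7,3,4,2,4,2,3,1,4,3]
Final counters=[2,4,2,1,3,7,3,4,2,4,2,3,1,4,3] -> counters[11]=3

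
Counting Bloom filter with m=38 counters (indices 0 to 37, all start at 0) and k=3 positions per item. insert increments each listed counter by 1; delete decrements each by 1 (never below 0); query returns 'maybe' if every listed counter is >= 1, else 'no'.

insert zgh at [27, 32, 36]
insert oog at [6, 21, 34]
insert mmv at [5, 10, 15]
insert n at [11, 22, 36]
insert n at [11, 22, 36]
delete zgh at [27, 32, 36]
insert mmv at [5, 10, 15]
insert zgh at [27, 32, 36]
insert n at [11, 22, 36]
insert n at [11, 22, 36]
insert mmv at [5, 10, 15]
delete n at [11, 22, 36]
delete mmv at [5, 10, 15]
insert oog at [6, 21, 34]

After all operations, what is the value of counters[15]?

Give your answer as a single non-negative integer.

Answer: 2

Derivation:
Step 1: insert zgh at [27, 32, 36] -> counters=[0,0,0,0,0,0,0,0,0,0,0,0,0,0,0,0,0,0,0,0,0,0,0,0,0,0,0,1,0,0,0,0,1,0,0,0,1,0]
Step 2: insert oog at [6, 21, 34] -> counters=[0,0,0,0,0,0,1,0,0,0,0,0,0,0,0,0,0,0,0,0,0,1,0,0,0,0,0,1,0,0,0,0,1,0,1,0,1,0]
Step 3: insert mmv at [5, 10, 15] -> counters=[0,0,0,0,0,1,1,0,0,0,1,0,0,0,0,1,0,0,0,0,0,1,0,0,0,0,0,1,0,0,0,0,1,0,1,0,1,0]
Step 4: insert n at [11, 22, 36] -> counters=[0,0,0,0,0,1,1,0,0,0,1,1,0,0,0,1,0,0,0,0,0,1,1,0,0,0,0,1,0,0,0,0,1,0,1,0,2,0]
Step 5: insert n at [11, 22, 36] -> counters=[0,0,0,0,0,1,1,0,0,0,1,2,0,0,0,1,0,0,0,0,0,1,2,0,0,0,0,1,0,0,0,0,1,0,1,0,3,0]
Step 6: delete zgh at [27, 32, 36] -> counters=[0,0,0,0,0,1,1,0,0,0,1,2,0,0,0,1,0,0,0,0,0,1,2,0,0,0,0,0,0,0,0,0,0,0,1,0,2,0]
Step 7: insert mmv at [5, 10, 15] -> counters=[0,0,0,0,0,2,1,0,0,0,2,2,0,0,0,2,0,0,0,0,0,1,2,0,0,0,0,0,0,0,0,0,0,0,1,0,2,0]
Step 8: insert zgh at [27, 32, 36] -> counters=[0,0,0,0,0,2,1,0,0,0,2,2,0,0,0,2,0,0,0,0,0,1,2,0,0,0,0,1,0,0,0,0,1,0,1,0,3,0]
Step 9: insert n at [11, 22, 36] -> counters=[0,0,0,0,0,2,1,0,0,0,2,3,0,0,0,2,0,0,0,0,0,1,3,0,0,0,0,1,0,0,0,0,1,0,1,0,4,0]
Step 10: insert n at [11, 22, 36] -> counters=[0,0,0,0,0,2,1,0,0,0,2,4,0,0,0,2,0,0,0,0,0,1,4,0,0,0,0,1,0,0,0,0,1,0,1,0,5,0]
Step 11: insert mmv at [5, 10, 15] -> counters=[0,0,0,0,0,3,1,0,0,0,3,4,0,0,0,3,0,0,0,0,0,1,4,0,0,0,0,1,0,0,0,0,1,0,1,0,5,0]
Step 12: delete n at [11, 22, 36] -> counters=[0,0,0,0,0,3,1,0,0,0,3,3,0,0,0,3,0,0,0,0,0,1,3,0,0,0,0,1,0,0,0,0,1,0,1,0,4,0]
Step 13: delete mmv at [5, 10, 15] -> counters=[0,0,0,0,0,2,1,0,0,0,2,3,0,0,0,2,0,0,0,0,0,1,3,0,0,0,0,1,0,0,0,0,1,0,1,0,4,0]
Step 14: insert oog at [6, 21, 34] -> counters=[0,0,0,0,0,2,2,0,0,0,2,3,0,0,0,2,0,0,0,0,0,2,3,0,0,0,0,1,0,0,0,0,1,0,2,0,4,0]
Final counters=[0,0,0,0,0,2,2,0,0,0,2,3,0,0,0,2,0,0,0,0,0,2,3,0,0,0,0,1,0,0,0,0,1,0,2,0,4,0] -> counters[15]=2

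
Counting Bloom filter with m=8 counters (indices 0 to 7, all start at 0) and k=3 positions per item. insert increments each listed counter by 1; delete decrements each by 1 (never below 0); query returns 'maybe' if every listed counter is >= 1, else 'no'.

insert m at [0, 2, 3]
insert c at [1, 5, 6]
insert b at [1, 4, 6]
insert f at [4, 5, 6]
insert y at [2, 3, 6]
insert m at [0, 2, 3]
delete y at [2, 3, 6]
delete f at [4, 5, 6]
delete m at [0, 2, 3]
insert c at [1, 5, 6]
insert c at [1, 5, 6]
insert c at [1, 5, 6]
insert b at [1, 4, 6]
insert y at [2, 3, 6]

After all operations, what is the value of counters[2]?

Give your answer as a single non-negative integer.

Step 1: insert m at [0, 2, 3] -> counters=[1,0,1,1,0,0,0,0]
Step 2: insert c at [1, 5, 6] -> counters=[1,1,1,1,0,1,1,0]
Step 3: insert b at [1, 4, 6] -> counters=[1,2,1,1,1,1,2,0]
Step 4: insert f at [4, 5, 6] -> counters=[1,2,1,1,2,2,3,0]
Step 5: insert y at [2, 3, 6] -> counters=[1,2,2,2,2,2,4,0]
Step 6: insert m at [0, 2, 3] -> counters=[2,2,3,3,2,2,4,0]
Step 7: delete y at [2, 3, 6] -> counters=[2,2,2,2,2,2,3,0]
Step 8: delete f at [4, 5, 6] -> counters=[2,2,2,2,1,1,2,0]
Step 9: delete m at [0, 2, 3] -> counters=[1,2,1,1,1,1,2,0]
Step 10: insert c at [1, 5, 6] -> counters=[1,3,1,1,1,2,3,0]
Step 11: insert c at [1, 5, 6] -> counters=[1,4,1,1,1,3,4,0]
Step 12: insert c at [1, 5, 6] -> counters=[1,5,1,1,1,4,5,0]
Step 13: insert b at [1, 4, 6] -> counters=[1,6,1,1,2,4,6,0]
Step 14: insert y at [2, 3, 6] -> counters=[1,6,2,2,2,4,7,0]
Final counters=[1,6,2,2,2,4,7,0] -> counters[2]=2

Answer: 2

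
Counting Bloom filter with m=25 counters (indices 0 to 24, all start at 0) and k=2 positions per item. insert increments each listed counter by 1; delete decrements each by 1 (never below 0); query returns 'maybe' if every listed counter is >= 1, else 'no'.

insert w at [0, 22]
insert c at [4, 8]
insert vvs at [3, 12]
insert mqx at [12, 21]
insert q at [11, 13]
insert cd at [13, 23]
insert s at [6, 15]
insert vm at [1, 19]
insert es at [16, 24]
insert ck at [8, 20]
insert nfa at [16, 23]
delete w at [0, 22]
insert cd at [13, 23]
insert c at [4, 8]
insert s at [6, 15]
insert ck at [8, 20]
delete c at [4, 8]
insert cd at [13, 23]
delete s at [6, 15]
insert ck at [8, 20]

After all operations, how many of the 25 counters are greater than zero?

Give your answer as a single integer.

Step 1: insert w at [0, 22] -> counters=[1,0,0,0,0,0,0,0,0,0,0,0,0,0,0,0,0,0,0,0,0,0,1,0,0]
Step 2: insert c at [4, 8] -> counters=[1,0,0,0,1,0,0,0,1,0,0,0,0,0,0,0,0,0,0,0,0,0,1,0,0]
Step 3: insert vvs at [3, 12] -> counters=[1,0,0,1,1,0,0,0,1,0,0,0,1,0,0,0,0,0,0,0,0,0,1,0,0]
Step 4: insert mqx at [12, 21] -> counters=[1,0,0,1,1,0,0,0,1,0,0,0,2,0,0,0,0,0,0,0,0,1,1,0,0]
Step 5: insert q at [11, 13] -> counters=[1,0,0,1,1,0,0,0,1,0,0,1,2,1,0,0,0,0,0,0,0,1,1,0,0]
Step 6: insert cd at [13, 23] -> counters=[1,0,0,1,1,0,0,0,1,0,0,1,2,2,0,0,0,0,0,0,0,1,1,1,0]
Step 7: insert s at [6, 15] -> counters=[1,0,0,1,1,0,1,0,1,0,0,1,2,2,0,1,0,0,0,0,0,1,1,1,0]
Step 8: insert vm at [1, 19] -> counters=[1,1,0,1,1,0,1,0,1,0,0,1,2,2,0,1,0,0,0,1,0,1,1,1,0]
Step 9: insert es at [16, 24] -> counters=[1,1,0,1,1,0,1,0,1,0,0,1,2,2,0,1,1,0,0,1,0,1,1,1,1]
Step 10: insert ck at [8, 20] -> counters=[1,1,0,1,1,0,1,0,2,0,0,1,2,2,0,1,1,0,0,1,1,1,1,1,1]
Step 11: insert nfa at [16, 23] -> counters=[1,1,0,1,1,0,1,0,2,0,0,1,2,2,0,1,2,0,0,1,1,1,1,2,1]
Step 12: delete w at [0, 22] -> counters=[0,1,0,1,1,0,1,0,2,0,0,1,2,2,0,1,2,0,0,1,1,1,0,2,1]
Step 13: insert cd at [13, 23] -> counters=[0,1,0,1,1,0,1,0,2,0,0,1,2,3,0,1,2,0,0,1,1,1,0,3,1]
Step 14: insert c at [4, 8] -> counters=[0,1,0,1,2,0,1,0,3,0,0,1,2,3,0,1,2,0,0,1,1,1,0,3,1]
Step 15: insert s at [6, 15] -> counters=[0,1,0,1,2,0,2,0,3,0,0,1,2,3,0,2,2,0,0,1,1,1,0,3,1]
Step 16: insert ck at [8, 20] -> counters=[0,1,0,1,2,0,2,0,4,0,0,1,2,3,0,2,2,0,0,1,2,1,0,3,1]
Step 17: delete c at [4, 8] -> counters=[0,1,0,1,1,0,2,0,3,0,0,1,2,3,0,2,2,0,0,1,2,1,0,3,1]
Step 18: insert cd at [13, 23] -> counters=[0,1,0,1,1,0,2,0,3,0,0,1,2,4,0,2,2,0,0,1,2,1,0,4,1]
Step 19: delete s at [6, 15] -> counters=[0,1,0,1,1,0,1,0,3,0,0,1,2,4,0,1,2,0,0,1,2,1,0,4,1]
Step 20: insert ck at [8, 20] -> counters=[0,1,0,1,1,0,1,0,4,0,0,1,2,4,0,1,2,0,0,1,3,1,0,4,1]
Final counters=[0,1,0,1,1,0,1,0,4,0,0,1,2,4,0,1,2,0,0,1,3,1,0,4,1] -> 15 nonzero

Answer: 15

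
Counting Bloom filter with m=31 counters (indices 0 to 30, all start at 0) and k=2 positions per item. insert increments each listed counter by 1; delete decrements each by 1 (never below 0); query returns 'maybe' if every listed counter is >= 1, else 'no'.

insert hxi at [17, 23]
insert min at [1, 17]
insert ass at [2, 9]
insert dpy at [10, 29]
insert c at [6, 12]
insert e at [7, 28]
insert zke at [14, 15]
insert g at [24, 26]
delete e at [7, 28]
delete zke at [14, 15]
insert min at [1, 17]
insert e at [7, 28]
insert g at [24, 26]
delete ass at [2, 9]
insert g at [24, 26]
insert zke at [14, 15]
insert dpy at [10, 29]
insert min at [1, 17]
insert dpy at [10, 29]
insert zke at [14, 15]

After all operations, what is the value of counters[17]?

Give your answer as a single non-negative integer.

Step 1: insert hxi at [17, 23] -> counters=[0,0,0,0,0,0,0,0,0,0,0,0,0,0,0,0,0,1,0,0,0,0,0,1,0,0,0,0,0,0,0]
Step 2: insert min at [1, 17] -> counters=[0,1,0,0,0,0,0,0,0,0,0,0,0,0,0,0,0,2,0,0,0,0,0,1,0,0,0,0,0,0,0]
Step 3: insert ass at [2, 9] -> counters=[0,1,1,0,0,0,0,0,0,1,0,0,0,0,0,0,0,2,0,0,0,0,0,1,0,0,0,0,0,0,0]
Step 4: insert dpy at [10, 29] -> counters=[0,1,1,0,0,0,0,0,0,1,1,0,0,0,0,0,0,2,0,0,0,0,0,1,0,0,0,0,0,1,0]
Step 5: insert c at [6, 12] -> counters=[0,1,1,0,0,0,1,0,0,1,1,0,1,0,0,0,0,2,0,0,0,0,0,1,0,0,0,0,0,1,0]
Step 6: insert e at [7, 28] -> counters=[0,1,1,0,0,0,1,1,0,1,1,0,1,0,0,0,0,2,0,0,0,0,0,1,0,0,0,0,1,1,0]
Step 7: insert zke at [14, 15] -> counters=[0,1,1,0,0,0,1,1,0,1,1,0,1,0,1,1,0,2,0,0,0,0,0,1,0,0,0,0,1,1,0]
Step 8: insert g at [24, 26] -> counters=[0,1,1,0,0,0,1,1,0,1,1,0,1,0,1,1,0,2,0,0,0,0,0,1,1,0,1,0,1,1,0]
Step 9: delete e at [7, 28] -> counters=[0,1,1,0,0,0,1,0,0,1,1,0,1,0,1,1,0,2,0,0,0,0,0,1,1,0,1,0,0,1,0]
Step 10: delete zke at [14, 15] -> counters=[0,1,1,0,0,0,1,0,0,1,1,0,1,0,0,0,0,2,0,0,0,0,0,1,1,0,1,0,0,1,0]
Step 11: insert min at [1, 17] -> counters=[0,2,1,0,0,0,1,0,0,1,1,0,1,0,0,0,0,3,0,0,0,0,0,1,1,0,1,0,0,1,0]
Step 12: insert e at [7, 28] -> counters=[0,2,1,0,0,0,1,1,0,1,1,0,1,0,0,0,0,3,0,0,0,0,0,1,1,0,1,0,1,1,0]
Step 13: insert g at [24, 26] -> counters=[0,2,1,0,0,0,1,1,0,1,1,0,1,0,0,0,0,3,0,0,0,0,0,1,2,0,2,0,1,1,0]
Step 14: delete ass at [2, 9] -> counters=[0,2,0,0,0,0,1,1,0,0,1,0,1,0,0,0,0,3,0,0,0,0,0,1,2,0,2,0,1,1,0]
Step 15: insert g at [24, 26] -> counters=[0,2,0,0,0,0,1,1,0,0,1,0,1,0,0,0,0,3,0,0,0,0,0,1,3,0,3,0,1,1,0]
Step 16: insert zke at [14, 15] -> counters=[0,2,0,0,0,0,1,1,0,0,1,0,1,0,1,1,0,3,0,0,0,0,0,1,3,0,3,0,1,1,0]
Step 17: insert dpy at [10, 29] -> counters=[0,2,0,0,0,0,1,1,0,0,2,0,1,0,1,1,0,3,0,0,0,0,0,1,3,0,3,0,1,2,0]
Step 18: insert min at [1, 17] -> counters=[0,3,0,0,0,0,1,1,0,0,2,0,1,0,1,1,0,4,0,0,0,0,0,1,3,0,3,0,1,2,0]
Step 19: insert dpy at [10, 29] -> counters=[0,3,0,0,0,0,1,1,0,0,3,0,1,0,1,1,0,4,0,0,0,0,0,1,3,0,3,0,1,3,0]
Step 20: insert zke at [14, 15] -> counters=[0,3,0,0,0,0,1,1,0,0,3,0,1,0,2,2,0,4,0,0,0,0,0,1,3,0,3,0,1,3,0]
Final counters=[0,3,0,0,0,0,1,1,0,0,3,0,1,0,2,2,0,4,0,0,0,0,0,1,3,0,3,0,1,3,0] -> counters[17]=4

Answer: 4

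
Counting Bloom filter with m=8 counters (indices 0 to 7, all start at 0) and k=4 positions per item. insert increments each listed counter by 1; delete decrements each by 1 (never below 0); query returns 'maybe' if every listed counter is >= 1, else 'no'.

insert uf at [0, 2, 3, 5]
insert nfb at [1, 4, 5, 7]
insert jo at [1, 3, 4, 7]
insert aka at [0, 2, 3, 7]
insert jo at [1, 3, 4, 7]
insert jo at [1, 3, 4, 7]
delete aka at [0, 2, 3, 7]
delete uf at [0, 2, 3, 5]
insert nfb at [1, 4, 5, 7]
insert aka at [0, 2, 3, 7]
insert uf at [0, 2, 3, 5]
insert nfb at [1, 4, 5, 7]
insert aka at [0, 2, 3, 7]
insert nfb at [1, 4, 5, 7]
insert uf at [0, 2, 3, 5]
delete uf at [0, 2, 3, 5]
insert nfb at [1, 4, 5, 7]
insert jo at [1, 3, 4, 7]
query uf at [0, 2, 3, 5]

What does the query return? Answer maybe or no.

Step 1: insert uf at [0, 2, 3, 5] -> counters=[1,0,1,1,0,1,0,0]
Step 2: insert nfb at [1, 4, 5, 7] -> counters=[1,1,1,1,1,2,0,1]
Step 3: insert jo at [1, 3, 4, 7] -> counters=[1,2,1,2,2,2,0,2]
Step 4: insert aka at [0, 2, 3, 7] -> counters=[2,2,2,3,2,2,0,3]
Step 5: insert jo at [1, 3, 4, 7] -> counters=[2,3,2,4,3,2,0,4]
Step 6: insert jo at [1, 3, 4, 7] -> counters=[2,4,2,5,4,2,0,5]
Step 7: delete aka at [0, 2, 3, 7] -> counters=[1,4,1,4,4,2,0,4]
Step 8: delete uf at [0, 2, 3, 5] -> counters=[0,4,0,3,4,1,0,4]
Step 9: insert nfb at [1, 4, 5, 7] -> counters=[0,5,0,3,5,2,0,5]
Step 10: insert aka at [0, 2, 3, 7] -> counters=[1,5,1,4,5,2,0,6]
Step 11: insert uf at [0, 2, 3, 5] -> counters=[2,5,2,5,5,3,0,6]
Step 12: insert nfb at [1, 4, 5, 7] -> counters=[2,6,2,5,6,4,0,7]
Step 13: insert aka at [0, 2, 3, 7] -> counters=[3,6,3,6,6,4,0,8]
Step 14: insert nfb at [1, 4, 5, 7] -> counters=[3,7,3,6,7,5,0,9]
Step 15: insert uf at [0, 2, 3, 5] -> counters=[4,7,4,7,7,6,0,9]
Step 16: delete uf at [0, 2, 3, 5] -> counters=[3,7,3,6,7,5,0,9]
Step 17: insert nfb at [1, 4, 5, 7] -> counters=[3,8,3,6,8,6,0,10]
Step 18: insert jo at [1, 3, 4, 7] -> counters=[3,9,3,7,9,6,0,11]
Query uf: check counters[0]=3 counters[2]=3 counters[3]=7 counters[5]=6 -> maybe

Answer: maybe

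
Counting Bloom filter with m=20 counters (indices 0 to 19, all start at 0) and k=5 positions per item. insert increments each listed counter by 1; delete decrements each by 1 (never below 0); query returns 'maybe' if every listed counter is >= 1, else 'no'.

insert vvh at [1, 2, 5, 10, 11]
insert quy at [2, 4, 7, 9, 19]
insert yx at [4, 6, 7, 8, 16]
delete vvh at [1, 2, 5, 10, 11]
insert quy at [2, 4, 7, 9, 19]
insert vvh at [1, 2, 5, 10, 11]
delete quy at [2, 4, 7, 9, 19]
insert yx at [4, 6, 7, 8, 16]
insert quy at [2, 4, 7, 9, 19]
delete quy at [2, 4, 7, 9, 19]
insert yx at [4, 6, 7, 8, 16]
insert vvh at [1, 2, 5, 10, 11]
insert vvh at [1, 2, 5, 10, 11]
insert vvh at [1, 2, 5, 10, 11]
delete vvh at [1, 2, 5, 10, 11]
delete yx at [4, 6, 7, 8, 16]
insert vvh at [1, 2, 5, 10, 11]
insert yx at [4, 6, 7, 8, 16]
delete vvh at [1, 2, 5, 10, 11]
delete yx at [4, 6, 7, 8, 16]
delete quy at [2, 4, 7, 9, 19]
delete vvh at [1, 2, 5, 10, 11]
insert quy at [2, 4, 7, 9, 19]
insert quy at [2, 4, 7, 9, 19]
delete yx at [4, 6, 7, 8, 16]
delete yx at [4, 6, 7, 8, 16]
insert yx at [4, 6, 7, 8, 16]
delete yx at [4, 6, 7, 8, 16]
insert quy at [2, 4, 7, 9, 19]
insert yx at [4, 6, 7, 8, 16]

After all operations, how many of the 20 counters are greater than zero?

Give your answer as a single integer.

Step 1: insert vvh at [1, 2, 5, 10, 11] -> counters=[0,1,1,0,0,1,0,0,0,0,1,1,0,0,0,0,0,0,0,0]
Step 2: insert quy at [2, 4, 7, 9, 19] -> counters=[0,1,2,0,1,1,0,1,0,1,1,1,0,0,0,0,0,0,0,1]
Step 3: insert yx at [4, 6, 7, 8, 16] -> counters=[0,1,2,0,2,1,1,2,1,1,1,1,0,0,0,0,1,0,0,1]
Step 4: delete vvh at [1, 2, 5, 10, 11] -> counters=[0,0,1,0,2,0,1,2,1,1,0,0,0,0,0,0,1,0,0,1]
Step 5: insert quy at [2, 4, 7, 9, 19] -> counters=[0,0,2,0,3,0,1,3,1,2,0,0,0,0,0,0,1,0,0,2]
Step 6: insert vvh at [1, 2, 5, 10, 11] -> counters=[0,1,3,0,3,1,1,3,1,2,1,1,0,0,0,0,1,0,0,2]
Step 7: delete quy at [2, 4, 7, 9, 19] -> counters=[0,1,2,0,2,1,1,2,1,1,1,1,0,0,0,0,1,0,0,1]
Step 8: insert yx at [4, 6, 7, 8, 16] -> counters=[0,1,2,0,3,1,2,3,2,1,1,1,0,0,0,0,2,0,0,1]
Step 9: insert quy at [2, 4, 7, 9, 19] -> counters=[0,1,3,0,4,1,2,4,2,2,1,1,0,0,0,0,2,0,0,2]
Step 10: delete quy at [2, 4, 7, 9, 19] -> counters=[0,1,2,0,3,1,2,3,2,1,1,1,0,0,0,0,2,0,0,1]
Step 11: insert yx at [4, 6, 7, 8, 16] -> counters=[0,1,2,0,4,1,3,4,3,1,1,1,0,0,0,0,3,0,0,1]
Step 12: insert vvh at [1, 2, 5, 10, 11] -> counters=[0,2,3,0,4,2,3,4,3,1,2,2,0,0,0,0,3,0,0,1]
Step 13: insert vvh at [1, 2, 5, 10, 11] -> counters=[0,3,4,0,4,3,3,4,3,1,3,3,0,0,0,0,3,0,0,1]
Step 14: insert vvh at [1, 2, 5, 10, 11] -> counters=[0,4,5,0,4,4,3,4,3,1,4,4,0,0,0,0,3,0,0,1]
Step 15: delete vvh at [1, 2, 5, 10, 11] -> counters=[0,3,4,0,4,3,3,4,3,1,3,3,0,0,0,0,3,0,0,1]
Step 16: delete yx at [4, 6, 7, 8, 16] -> counters=[0,3,4,0,3,3,2,3,2,1,3,3,0,0,0,0,2,0,0,1]
Step 17: insert vvh at [1, 2, 5, 10, 11] -> counters=[0,4,5,0,3,4,2,3,2,1,4,4,0,0,0,0,2,0,0,1]
Step 18: insert yx at [4, 6, 7, 8, 16] -> counters=[0,4,5,0,4,4,3,4,3,1,4,4,0,0,0,0,3,0,0,1]
Step 19: delete vvh at [1, 2, 5, 10, 11] -> counters=[0,3,4,0,4,3,3,4,3,1,3,3,0,0,0,0,3,0,0,1]
Step 20: delete yx at [4, 6, 7, 8, 16] -> counters=[0,3,4,0,3,3,2,3,2,1,3,3,0,0,0,0,2,0,0,1]
Step 21: delete quy at [2, 4, 7, 9, 19] -> counters=[0,3,3,0,2,3,2,2,2,0,3,3,0,0,0,0,2,0,0,0]
Step 22: delete vvh at [1, 2, 5, 10, 11] -> counters=[0,2,2,0,2,2,2,2,2,0,2,2,0,0,0,0,2,0,0,0]
Step 23: insert quy at [2, 4, 7, 9, 19] -> counters=[0,2,3,0,3,2,2,3,2,1,2,2,0,0,0,0,2,0,0,1]
Step 24: insert quy at [2, 4, 7, 9, 19] -> counters=[0,2,4,0,4,2,2,4,2,2,2,2,0,0,0,0,2,0,0,2]
Step 25: delete yx at [4, 6, 7, 8, 16] -> counters=[0,2,4,0,3,2,1,3,1,2,2,2,0,0,0,0,1,0,0,2]
Step 26: delete yx at [4, 6, 7, 8, 16] -> counters=[0,2,4,0,2,2,0,2,0,2,2,2,0,0,0,0,0,0,0,2]
Step 27: insert yx at [4, 6, 7, 8, 16] -> counters=[0,2,4,0,3,2,1,3,1,2,2,2,0,0,0,0,1,0,0,2]
Step 28: delete yx at [4, 6, 7, 8, 16] -> counters=[0,2,4,0,2,2,0,2,0,2,2,2,0,0,0,0,0,0,0,2]
Step 29: insert quy at [2, 4, 7, 9, 19] -> counters=[0,2,5,0,3,2,0,3,0,3,2,2,0,0,0,0,0,0,0,3]
Step 30: insert yx at [4, 6, 7, 8, 16] -> counters=[0,2,5,0,4,2,1,4,1,3,2,2,0,0,0,0,1,0,0,3]
Final counters=[0,2,5,0,4,2,1,4,1,3,2,2,0,0,0,0,1,0,0,3] -> 12 nonzero

Answer: 12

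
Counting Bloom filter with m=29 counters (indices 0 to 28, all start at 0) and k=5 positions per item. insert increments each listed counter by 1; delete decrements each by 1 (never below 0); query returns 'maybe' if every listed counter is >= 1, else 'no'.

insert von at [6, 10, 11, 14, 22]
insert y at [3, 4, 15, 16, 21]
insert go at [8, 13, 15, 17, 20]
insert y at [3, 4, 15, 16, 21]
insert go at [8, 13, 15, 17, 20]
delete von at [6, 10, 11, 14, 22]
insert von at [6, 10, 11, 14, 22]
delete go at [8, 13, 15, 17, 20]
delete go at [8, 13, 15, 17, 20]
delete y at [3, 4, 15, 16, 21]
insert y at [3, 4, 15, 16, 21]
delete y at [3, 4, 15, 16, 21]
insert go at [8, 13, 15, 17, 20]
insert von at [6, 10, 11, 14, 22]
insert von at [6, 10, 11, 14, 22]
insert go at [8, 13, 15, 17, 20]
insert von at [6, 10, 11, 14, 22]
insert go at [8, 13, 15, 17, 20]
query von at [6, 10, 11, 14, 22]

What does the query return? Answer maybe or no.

Answer: maybe

Derivation:
Step 1: insert von at [6, 10, 11, 14, 22] -> counters=[0,0,0,0,0,0,1,0,0,0,1,1,0,0,1,0,0,0,0,0,0,0,1,0,0,0,0,0,0]
Step 2: insert y at [3, 4, 15, 16, 21] -> counters=[0,0,0,1,1,0,1,0,0,0,1,1,0,0,1,1,1,0,0,0,0,1,1,0,0,0,0,0,0]
Step 3: insert go at [8, 13, 15, 17, 20] -> counters=[0,0,0,1,1,0,1,0,1,0,1,1,0,1,1,2,1,1,0,0,1,1,1,0,0,0,0,0,0]
Step 4: insert y at [3, 4, 15, 16, 21] -> counters=[0,0,0,2,2,0,1,0,1,0,1,1,0,1,1,3,2,1,0,0,1,2,1,0,0,0,0,0,0]
Step 5: insert go at [8, 13, 15, 17, 20] -> counters=[0,0,0,2,2,0,1,0,2,0,1,1,0,2,1,4,2,2,0,0,2,2,1,0,0,0,0,0,0]
Step 6: delete von at [6, 10, 11, 14, 22] -> counters=[0,0,0,2,2,0,0,0,2,0,0,0,0,2,0,4,2,2,0,0,2,2,0,0,0,0,0,0,0]
Step 7: insert von at [6, 10, 11, 14, 22] -> counters=[0,0,0,2,2,0,1,0,2,0,1,1,0,2,1,4,2,2,0,0,2,2,1,0,0,0,0,0,0]
Step 8: delete go at [8, 13, 15, 17, 20] -> counters=[0,0,0,2,2,0,1,0,1,0,1,1,0,1,1,3,2,1,0,0,1,2,1,0,0,0,0,0,0]
Step 9: delete go at [8, 13, 15, 17, 20] -> counters=[0,0,0,2,2,0,1,0,0,0,1,1,0,0,1,2,2,0,0,0,0,2,1,0,0,0,0,0,0]
Step 10: delete y at [3, 4, 15, 16, 21] -> counters=[0,0,0,1,1,0,1,0,0,0,1,1,0,0,1,1,1,0,0,0,0,1,1,0,0,0,0,0,0]
Step 11: insert y at [3, 4, 15, 16, 21] -> counters=[0,0,0,2,2,0,1,0,0,0,1,1,0,0,1,2,2,0,0,0,0,2,1,0,0,0,0,0,0]
Step 12: delete y at [3, 4, 15, 16, 21] -> counters=[0,0,0,1,1,0,1,0,0,0,1,1,0,0,1,1,1,0,0,0,0,1,1,0,0,0,0,0,0]
Step 13: insert go at [8, 13, 15, 17, 20] -> counters=[0,0,0,1,1,0,1,0,1,0,1,1,0,1,1,2,1,1,0,0,1,1,1,0,0,0,0,0,0]
Step 14: insert von at [6, 10, 11, 14, 22] -> counters=[0,0,0,1,1,0,2,0,1,0,2,2,0,1,2,2,1,1,0,0,1,1,2,0,0,0,0,0,0]
Step 15: insert von at [6, 10, 11, 14, 22] -> counters=[0,0,0,1,1,0,3,0,1,0,3,3,0,1,3,2,1,1,0,0,1,1,3,0,0,0,0,0,0]
Step 16: insert go at [8, 13, 15, 17, 20] -> counters=[0,0,0,1,1,0,3,0,2,0,3,3,0,2,3,3,1,2,0,0,2,1,3,0,0,0,0,0,0]
Step 17: insert von at [6, 10, 11, 14, 22] -> counters=[0,0,0,1,1,0,4,0,2,0,4,4,0,2,4,3,1,2,0,0,2,1,4,0,0,0,0,0,0]
Step 18: insert go at [8, 13, 15, 17, 20] -> counters=[0,0,0,1,1,0,4,0,3,0,4,4,0,3,4,4,1,3,0,0,3,1,4,0,0,0,0,0,0]
Query von: check counters[6]=4 counters[10]=4 counters[11]=4 counters[14]=4 counters[22]=4 -> maybe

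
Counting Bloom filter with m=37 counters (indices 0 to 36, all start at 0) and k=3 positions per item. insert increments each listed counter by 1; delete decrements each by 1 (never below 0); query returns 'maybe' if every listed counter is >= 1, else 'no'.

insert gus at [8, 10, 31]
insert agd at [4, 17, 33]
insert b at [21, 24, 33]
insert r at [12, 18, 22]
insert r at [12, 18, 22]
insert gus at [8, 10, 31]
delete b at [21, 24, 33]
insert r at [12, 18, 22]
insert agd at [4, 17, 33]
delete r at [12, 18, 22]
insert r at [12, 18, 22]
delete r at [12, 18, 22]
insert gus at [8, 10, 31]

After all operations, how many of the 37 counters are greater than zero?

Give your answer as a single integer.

Step 1: insert gus at [8, 10, 31] -> counters=[0,0,0,0,0,0,0,0,1,0,1,0,0,0,0,0,0,0,0,0,0,0,0,0,0,0,0,0,0,0,0,1,0,0,0,0,0]
Step 2: insert agd at [4, 17, 33] -> counters=[0,0,0,0,1,0,0,0,1,0,1,0,0,0,0,0,0,1,0,0,0,0,0,0,0,0,0,0,0,0,0,1,0,1,0,0,0]
Step 3: insert b at [21, 24, 33] -> counters=[0,0,0,0,1,0,0,0,1,0,1,0,0,0,0,0,0,1,0,0,0,1,0,0,1,0,0,0,0,0,0,1,0,2,0,0,0]
Step 4: insert r at [12, 18, 22] -> counters=[0,0,0,0,1,0,0,0,1,0,1,0,1,0,0,0,0,1,1,0,0,1,1,0,1,0,0,0,0,0,0,1,0,2,0,0,0]
Step 5: insert r at [12, 18, 22] -> counters=[0,0,0,0,1,0,0,0,1,0,1,0,2,0,0,0,0,1,2,0,0,1,2,0,1,0,0,0,0,0,0,1,0,2,0,0,0]
Step 6: insert gus at [8, 10, 31] -> counters=[0,0,0,0,1,0,0,0,2,0,2,0,2,0,0,0,0,1,2,0,0,1,2,0,1,0,0,0,0,0,0,2,0,2,0,0,0]
Step 7: delete b at [21, 24, 33] -> counters=[0,0,0,0,1,0,0,0,2,0,2,0,2,0,0,0,0,1,2,0,0,0,2,0,0,0,0,0,0,0,0,2,0,1,0,0,0]
Step 8: insert r at [12, 18, 22] -> counters=[0,0,0,0,1,0,0,0,2,0,2,0,3,0,0,0,0,1,3,0,0,0,3,0,0,0,0,0,0,0,0,2,0,1,0,0,0]
Step 9: insert agd at [4, 17, 33] -> counters=[0,0,0,0,2,0,0,0,2,0,2,0,3,0,0,0,0,2,3,0,0,0,3,0,0,0,0,0,0,0,0,2,0,2,0,0,0]
Step 10: delete r at [12, 18, 22] -> counters=[0,0,0,0,2,0,0,0,2,0,2,0,2,0,0,0,0,2,2,0,0,0,2,0,0,0,0,0,0,0,0,2,0,2,0,0,0]
Step 11: insert r at [12, 18, 22] -> counters=[0,0,0,0,2,0,0,0,2,0,2,0,3,0,0,0,0,2,3,0,0,0,3,0,0,0,0,0,0,0,0,2,0,2,0,0,0]
Step 12: delete r at [12, 18, 22] -> counters=[0,0,0,0,2,0,0,0,2,0,2,0,2,0,0,0,0,2,2,0,0,0,2,0,0,0,0,0,0,0,0,2,0,2,0,0,0]
Step 13: insert gus at [8, 10, 31] -> counters=[0,0,0,0,2,0,0,0,3,0,3,0,2,0,0,0,0,2,2,0,0,0,2,0,0,0,0,0,0,0,0,3,0,2,0,0,0]
Final counters=[0,0,0,0,2,0,0,0,3,0,3,0,2,0,0,0,0,2,2,0,0,0,2,0,0,0,0,0,0,0,0,3,0,2,0,0,0] -> 9 nonzero

Answer: 9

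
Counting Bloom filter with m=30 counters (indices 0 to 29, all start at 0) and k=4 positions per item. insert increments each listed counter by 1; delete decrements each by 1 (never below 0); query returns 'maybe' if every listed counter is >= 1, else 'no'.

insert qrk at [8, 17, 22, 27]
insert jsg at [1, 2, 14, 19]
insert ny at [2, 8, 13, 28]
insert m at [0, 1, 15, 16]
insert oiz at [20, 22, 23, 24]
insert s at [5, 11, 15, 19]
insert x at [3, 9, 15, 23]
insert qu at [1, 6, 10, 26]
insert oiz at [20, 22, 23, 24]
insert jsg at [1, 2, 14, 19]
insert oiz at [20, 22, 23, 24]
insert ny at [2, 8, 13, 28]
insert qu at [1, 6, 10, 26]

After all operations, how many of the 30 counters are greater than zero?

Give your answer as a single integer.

Step 1: insert qrk at [8, 17, 22, 27] -> counters=[0,0,0,0,0,0,0,0,1,0,0,0,0,0,0,0,0,1,0,0,0,0,1,0,0,0,0,1,0,0]
Step 2: insert jsg at [1, 2, 14, 19] -> counters=[0,1,1,0,0,0,0,0,1,0,0,0,0,0,1,0,0,1,0,1,0,0,1,0,0,0,0,1,0,0]
Step 3: insert ny at [2, 8, 13, 28] -> counters=[0,1,2,0,0,0,0,0,2,0,0,0,0,1,1,0,0,1,0,1,0,0,1,0,0,0,0,1,1,0]
Step 4: insert m at [0, 1, 15, 16] -> counters=[1,2,2,0,0,0,0,0,2,0,0,0,0,1,1,1,1,1,0,1,0,0,1,0,0,0,0,1,1,0]
Step 5: insert oiz at [20, 22, 23, 24] -> counters=[1,2,2,0,0,0,0,0,2,0,0,0,0,1,1,1,1,1,0,1,1,0,2,1,1,0,0,1,1,0]
Step 6: insert s at [5, 11, 15, 19] -> counters=[1,2,2,0,0,1,0,0,2,0,0,1,0,1,1,2,1,1,0,2,1,0,2,1,1,0,0,1,1,0]
Step 7: insert x at [3, 9, 15, 23] -> counters=[1,2,2,1,0,1,0,0,2,1,0,1,0,1,1,3,1,1,0,2,1,0,2,2,1,0,0,1,1,0]
Step 8: insert qu at [1, 6, 10, 26] -> counters=[1,3,2,1,0,1,1,0,2,1,1,1,0,1,1,3,1,1,0,2,1,0,2,2,1,0,1,1,1,0]
Step 9: insert oiz at [20, 22, 23, 24] -> counters=[1,3,2,1,0,1,1,0,2,1,1,1,0,1,1,3,1,1,0,2,2,0,3,3,2,0,1,1,1,0]
Step 10: insert jsg at [1, 2, 14, 19] -> counters=[1,4,3,1,0,1,1,0,2,1,1,1,0,1,2,3,1,1,0,3,2,0,3,3,2,0,1,1,1,0]
Step 11: insert oiz at [20, 22, 23, 24] -> counters=[1,4,3,1,0,1,1,0,2,1,1,1,0,1,2,3,1,1,0,3,3,0,4,4,3,0,1,1,1,0]
Step 12: insert ny at [2, 8, 13, 28] -> counters=[1,4,4,1,0,1,1,0,3,1,1,1,0,2,2,3,1,1,0,3,3,0,4,4,3,0,1,1,2,0]
Step 13: insert qu at [1, 6, 10, 26] -> counters=[1,5,4,1,0,1,2,0,3,1,2,1,0,2,2,3,1,1,0,3,3,0,4,4,3,0,2,1,2,0]
Final counters=[1,5,4,1,0,1,2,0,3,1,2,1,0,2,2,3,1,1,0,3,3,0,4,4,3,0,2,1,2,0] -> 23 nonzero

Answer: 23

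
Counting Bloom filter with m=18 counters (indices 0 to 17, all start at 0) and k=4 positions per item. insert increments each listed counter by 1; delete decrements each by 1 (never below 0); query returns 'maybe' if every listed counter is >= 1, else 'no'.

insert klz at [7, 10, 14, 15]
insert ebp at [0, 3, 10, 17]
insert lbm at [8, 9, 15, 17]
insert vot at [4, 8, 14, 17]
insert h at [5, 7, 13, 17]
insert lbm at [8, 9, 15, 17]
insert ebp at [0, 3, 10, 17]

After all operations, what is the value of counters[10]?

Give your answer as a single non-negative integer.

Step 1: insert klz at [7, 10, 14, 15] -> counters=[0,0,0,0,0,0,0,1,0,0,1,0,0,0,1,1,0,0]
Step 2: insert ebp at [0, 3, 10, 17] -> counters=[1,0,0,1,0,0,0,1,0,0,2,0,0,0,1,1,0,1]
Step 3: insert lbm at [8, 9, 15, 17] -> counters=[1,0,0,1,0,0,0,1,1,1,2,0,0,0,1,2,0,2]
Step 4: insert vot at [4, 8, 14, 17] -> counters=[1,0,0,1,1,0,0,1,2,1,2,0,0,0,2,2,0,3]
Step 5: insert h at [5, 7, 13, 17] -> counters=[1,0,0,1,1,1,0,2,2,1,2,0,0,1,2,2,0,4]
Step 6: insert lbm at [8, 9, 15, 17] -> counters=[1,0,0,1,1,1,0,2,3,2,2,0,0,1,2,3,0,5]
Step 7: insert ebp at [0, 3, 10, 17] -> counters=[2,0,0,2,1,1,0,2,3,2,3,0,0,1,2,3,0,6]
Final counters=[2,0,0,2,1,1,0,2,3,2,3,0,0,1,2,3,0,6] -> counters[10]=3

Answer: 3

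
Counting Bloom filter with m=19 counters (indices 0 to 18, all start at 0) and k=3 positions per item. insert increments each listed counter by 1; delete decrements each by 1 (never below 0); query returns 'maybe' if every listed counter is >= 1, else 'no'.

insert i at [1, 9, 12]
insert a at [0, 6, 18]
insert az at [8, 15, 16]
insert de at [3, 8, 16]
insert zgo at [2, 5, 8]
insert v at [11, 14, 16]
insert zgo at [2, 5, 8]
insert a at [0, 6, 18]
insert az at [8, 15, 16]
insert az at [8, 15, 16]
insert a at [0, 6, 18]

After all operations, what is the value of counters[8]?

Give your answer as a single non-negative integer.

Answer: 6

Derivation:
Step 1: insert i at [1, 9, 12] -> counters=[0,1,0,0,0,0,0,0,0,1,0,0,1,0,0,0,0,0,0]
Step 2: insert a at [0, 6, 18] -> counters=[1,1,0,0,0,0,1,0,0,1,0,0,1,0,0,0,0,0,1]
Step 3: insert az at [8, 15, 16] -> counters=[1,1,0,0,0,0,1,0,1,1,0,0,1,0,0,1,1,0,1]
Step 4: insert de at [3, 8, 16] -> counters=[1,1,0,1,0,0,1,0,2,1,0,0,1,0,0,1,2,0,1]
Step 5: insert zgo at [2, 5, 8] -> counters=[1,1,1,1,0,1,1,0,3,1,0,0,1,0,0,1,2,0,1]
Step 6: insert v at [11, 14, 16] -> counters=[1,1,1,1,0,1,1,0,3,1,0,1,1,0,1,1,3,0,1]
Step 7: insert zgo at [2, 5, 8] -> counters=[1,1,2,1,0,2,1,0,4,1,0,1,1,0,1,1,3,0,1]
Step 8: insert a at [0, 6, 18] -> counters=[2,1,2,1,0,2,2,0,4,1,0,1,1,0,1,1,3,0,2]
Step 9: insert az at [8, 15, 16] -> counters=[2,1,2,1,0,2,2,0,5,1,0,1,1,0,1,2,4,0,2]
Step 10: insert az at [8, 15, 16] -> counters=[2,1,2,1,0,2,2,0,6,1,0,1,1,0,1,3,5,0,2]
Step 11: insert a at [0, 6, 18] -> counters=[3,1,2,1,0,2,3,0,6,1,0,1,1,0,1,3,5,0,3]
Final counters=[3,1,2,1,0,2,3,0,6,1,0,1,1,0,1,3,5,0,3] -> counters[8]=6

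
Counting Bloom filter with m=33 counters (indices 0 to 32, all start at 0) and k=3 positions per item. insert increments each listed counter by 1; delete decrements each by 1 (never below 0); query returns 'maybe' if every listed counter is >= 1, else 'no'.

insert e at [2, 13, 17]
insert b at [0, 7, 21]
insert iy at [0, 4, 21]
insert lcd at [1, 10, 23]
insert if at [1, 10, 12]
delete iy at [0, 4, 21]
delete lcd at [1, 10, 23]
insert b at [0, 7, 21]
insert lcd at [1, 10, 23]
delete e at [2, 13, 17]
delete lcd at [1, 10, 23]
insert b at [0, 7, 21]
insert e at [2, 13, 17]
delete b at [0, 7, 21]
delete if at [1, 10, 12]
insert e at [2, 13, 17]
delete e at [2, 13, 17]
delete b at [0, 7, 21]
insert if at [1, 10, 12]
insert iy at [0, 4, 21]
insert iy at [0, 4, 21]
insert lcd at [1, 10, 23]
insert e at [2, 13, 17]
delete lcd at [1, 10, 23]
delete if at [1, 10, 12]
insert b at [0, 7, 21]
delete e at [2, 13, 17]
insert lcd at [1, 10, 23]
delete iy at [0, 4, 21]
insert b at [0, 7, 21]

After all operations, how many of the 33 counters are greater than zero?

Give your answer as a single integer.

Step 1: insert e at [2, 13, 17] -> counters=[0,0,1,0,0,0,0,0,0,0,0,0,0,1,0,0,0,1,0,0,0,0,0,0,0,0,0,0,0,0,0,0,0]
Step 2: insert b at [0, 7, 21] -> counters=[1,0,1,0,0,0,0,1,0,0,0,0,0,1,0,0,0,1,0,0,0,1,0,0,0,0,0,0,0,0,0,0,0]
Step 3: insert iy at [0, 4, 21] -> counters=[2,0,1,0,1,0,0,1,0,0,0,0,0,1,0,0,0,1,0,0,0,2,0,0,0,0,0,0,0,0,0,0,0]
Step 4: insert lcd at [1, 10, 23] -> counters=[2,1,1,0,1,0,0,1,0,0,1,0,0,1,0,0,0,1,0,0,0,2,0,1,0,0,0,0,0,0,0,0,0]
Step 5: insert if at [1, 10, 12] -> counters=[2,2,1,0,1,0,0,1,0,0,2,0,1,1,0,0,0,1,0,0,0,2,0,1,0,0,0,0,0,0,0,0,0]
Step 6: delete iy at [0, 4, 21] -> counters=[1,2,1,0,0,0,0,1,0,0,2,0,1,1,0,0,0,1,0,0,0,1,0,1,0,0,0,0,0,0,0,0,0]
Step 7: delete lcd at [1, 10, 23] -> counters=[1,1,1,0,0,0,0,1,0,0,1,0,1,1,0,0,0,1,0,0,0,1,0,0,0,0,0,0,0,0,0,0,0]
Step 8: insert b at [0, 7, 21] -> counters=[2,1,1,0,0,0,0,2,0,0,1,0,1,1,0,0,0,1,0,0,0,2,0,0,0,0,0,0,0,0,0,0,0]
Step 9: insert lcd at [1, 10, 23] -> counters=[2,2,1,0,0,0,0,2,0,0,2,0,1,1,0,0,0,1,0,0,0,2,0,1,0,0,0,0,0,0,0,0,0]
Step 10: delete e at [2, 13, 17] -> counters=[2,2,0,0,0,0,0,2,0,0,2,0,1,0,0,0,0,0,0,0,0,2,0,1,0,0,0,0,0,0,0,0,0]
Step 11: delete lcd at [1, 10, 23] -> counters=[2,1,0,0,0,0,0,2,0,0,1,0,1,0,0,0,0,0,0,0,0,2,0,0,0,0,0,0,0,0,0,0,0]
Step 12: insert b at [0, 7, 21] -> counters=[3,1,0,0,0,0,0,3,0,0,1,0,1,0,0,0,0,0,0,0,0,3,0,0,0,0,0,0,0,0,0,0,0]
Step 13: insert e at [2, 13, 17] -> counters=[3,1,1,0,0,0,0,3,0,0,1,0,1,1,0,0,0,1,0,0,0,3,0,0,0,0,0,0,0,0,0,0,0]
Step 14: delete b at [0, 7, 21] -> counters=[2,1,1,0,0,0,0,2,0,0,1,0,1,1,0,0,0,1,0,0,0,2,0,0,0,0,0,0,0,0,0,0,0]
Step 15: delete if at [1, 10, 12] -> counters=[2,0,1,0,0,0,0,2,0,0,0,0,0,1,0,0,0,1,0,0,0,2,0,0,0,0,0,0,0,0,0,0,0]
Step 16: insert e at [2, 13, 17] -> counters=[2,0,2,0,0,0,0,2,0,0,0,0,0,2,0,0,0,2,0,0,0,2,0,0,0,0,0,0,0,0,0,0,0]
Step 17: delete e at [2, 13, 17] -> counters=[2,0,1,0,0,0,0,2,0,0,0,0,0,1,0,0,0,1,0,0,0,2,0,0,0,0,0,0,0,0,0,0,0]
Step 18: delete b at [0, 7, 21] -> counters=[1,0,1,0,0,0,0,1,0,0,0,0,0,1,0,0,0,1,0,0,0,1,0,0,0,0,0,0,0,0,0,0,0]
Step 19: insert if at [1, 10, 12] -> counters=[1,1,1,0,0,0,0,1,0,0,1,0,1,1,0,0,0,1,0,0,0,1,0,0,0,0,0,0,0,0,0,0,0]
Step 20: insert iy at [0, 4, 21] -> counters=[2,1,1,0,1,0,0,1,0,0,1,0,1,1,0,0,0,1,0,0,0,2,0,0,0,0,0,0,0,0,0,0,0]
Step 21: insert iy at [0, 4, 21] -> counters=[3,1,1,0,2,0,0,1,0,0,1,0,1,1,0,0,0,1,0,0,0,3,0,0,0,0,0,0,0,0,0,0,0]
Step 22: insert lcd at [1, 10, 23] -> counters=[3,2,1,0,2,0,0,1,0,0,2,0,1,1,0,0,0,1,0,0,0,3,0,1,0,0,0,0,0,0,0,0,0]
Step 23: insert e at [2, 13, 17] -> counters=[3,2,2,0,2,0,0,1,0,0,2,0,1,2,0,0,0,2,0,0,0,3,0,1,0,0,0,0,0,0,0,0,0]
Step 24: delete lcd at [1, 10, 23] -> counters=[3,1,2,0,2,0,0,1,0,0,1,0,1,2,0,0,0,2,0,0,0,3,0,0,0,0,0,0,0,0,0,0,0]
Step 25: delete if at [1, 10, 12] -> counters=[3,0,2,0,2,0,0,1,0,0,0,0,0,2,0,0,0,2,0,0,0,3,0,0,0,0,0,0,0,0,0,0,0]
Step 26: insert b at [0, 7, 21] -> counters=[4,0,2,0,2,0,0,2,0,0,0,0,0,2,0,0,0,2,0,0,0,4,0,0,0,0,0,0,0,0,0,0,0]
Step 27: delete e at [2, 13, 17] -> counters=[4,0,1,0,2,0,0,2,0,0,0,0,0,1,0,0,0,1,0,0,0,4,0,0,0,0,0,0,0,0,0,0,0]
Step 28: insert lcd at [1, 10, 23] -> counters=[4,1,1,0,2,0,0,2,0,0,1,0,0,1,0,0,0,1,0,0,0,4,0,1,0,0,0,0,0,0,0,0,0]
Step 29: delete iy at [0, 4, 21] -> counters=[3,1,1,0,1,0,0,2,0,0,1,0,0,1,0,0,0,1,0,0,0,3,0,1,0,0,0,0,0,0,0,0,0]
Step 30: insert b at [0, 7, 21] -> counters=[4,1,1,0,1,0,0,3,0,0,1,0,0,1,0,0,0,1,0,0,0,4,0,1,0,0,0,0,0,0,0,0,0]
Final counters=[4,1,1,0,1,0,0,3,0,0,1,0,0,1,0,0,0,1,0,0,0,4,0,1,0,0,0,0,0,0,0,0,0] -> 10 nonzero

Answer: 10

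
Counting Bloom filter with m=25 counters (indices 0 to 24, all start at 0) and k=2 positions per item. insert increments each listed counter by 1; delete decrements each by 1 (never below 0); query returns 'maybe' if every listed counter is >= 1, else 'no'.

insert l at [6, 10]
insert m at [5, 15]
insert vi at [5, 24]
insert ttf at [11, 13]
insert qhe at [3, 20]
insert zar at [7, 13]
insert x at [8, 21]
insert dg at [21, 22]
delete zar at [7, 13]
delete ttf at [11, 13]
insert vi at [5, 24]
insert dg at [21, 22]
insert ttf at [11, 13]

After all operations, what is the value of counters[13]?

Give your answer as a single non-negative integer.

Step 1: insert l at [6, 10] -> counters=[0,0,0,0,0,0,1,0,0,0,1,0,0,0,0,0,0,0,0,0,0,0,0,0,0]
Step 2: insert m at [5, 15] -> counters=[0,0,0,0,0,1,1,0,0,0,1,0,0,0,0,1,0,0,0,0,0,0,0,0,0]
Step 3: insert vi at [5, 24] -> counters=[0,0,0,0,0,2,1,0,0,0,1,0,0,0,0,1,0,0,0,0,0,0,0,0,1]
Step 4: insert ttf at [11, 13] -> counters=[0,0,0,0,0,2,1,0,0,0,1,1,0,1,0,1,0,0,0,0,0,0,0,0,1]
Step 5: insert qhe at [3, 20] -> counters=[0,0,0,1,0,2,1,0,0,0,1,1,0,1,0,1,0,0,0,0,1,0,0,0,1]
Step 6: insert zar at [7, 13] -> counters=[0,0,0,1,0,2,1,1,0,0,1,1,0,2,0,1,0,0,0,0,1,0,0,0,1]
Step 7: insert x at [8, 21] -> counters=[0,0,0,1,0,2,1,1,1,0,1,1,0,2,0,1,0,0,0,0,1,1,0,0,1]
Step 8: insert dg at [21, 22] -> counters=[0,0,0,1,0,2,1,1,1,0,1,1,0,2,0,1,0,0,0,0,1,2,1,0,1]
Step 9: delete zar at [7, 13] -> counters=[0,0,0,1,0,2,1,0,1,0,1,1,0,1,0,1,0,0,0,0,1,2,1,0,1]
Step 10: delete ttf at [11, 13] -> counters=[0,0,0,1,0,2,1,0,1,0,1,0,0,0,0,1,0,0,0,0,1,2,1,0,1]
Step 11: insert vi at [5, 24] -> counters=[0,0,0,1,0,3,1,0,1,0,1,0,0,0,0,1,0,0,0,0,1,2,1,0,2]
Step 12: insert dg at [21, 22] -> counters=[0,0,0,1,0,3,1,0,1,0,1,0,0,0,0,1,0,0,0,0,1,3,2,0,2]
Step 13: insert ttf at [11, 13] -> counters=[0,0,0,1,0,3,1,0,1,0,1,1,0,1,0,1,0,0,0,0,1,3,2,0,2]
Final counters=[0,0,0,1,0,3,1,0,1,0,1,1,0,1,0,1,0,0,0,0,1,3,2,0,2] -> counters[13]=1

Answer: 1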